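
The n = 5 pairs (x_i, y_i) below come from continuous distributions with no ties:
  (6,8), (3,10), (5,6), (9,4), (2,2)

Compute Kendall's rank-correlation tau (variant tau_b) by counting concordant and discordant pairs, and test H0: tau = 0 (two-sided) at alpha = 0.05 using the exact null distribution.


Step 1: Enumerate the 10 unordered pairs (i,j) with i<j and classify each by sign(x_j-x_i) * sign(y_j-y_i).
  (1,2):dx=-3,dy=+2->D; (1,3):dx=-1,dy=-2->C; (1,4):dx=+3,dy=-4->D; (1,5):dx=-4,dy=-6->C
  (2,3):dx=+2,dy=-4->D; (2,4):dx=+6,dy=-6->D; (2,5):dx=-1,dy=-8->C; (3,4):dx=+4,dy=-2->D
  (3,5):dx=-3,dy=-4->C; (4,5):dx=-7,dy=-2->C
Step 2: C = 5, D = 5, total pairs = 10.
Step 3: tau = (C - D)/(n(n-1)/2) = (5 - 5)/10 = 0.000000.
Step 4: Exact two-sided p-value (enumerate n! = 120 permutations of y under H0): p = 1.000000.
Step 5: alpha = 0.05. fail to reject H0.

tau_b = 0.0000 (C=5, D=5), p = 1.000000, fail to reject H0.


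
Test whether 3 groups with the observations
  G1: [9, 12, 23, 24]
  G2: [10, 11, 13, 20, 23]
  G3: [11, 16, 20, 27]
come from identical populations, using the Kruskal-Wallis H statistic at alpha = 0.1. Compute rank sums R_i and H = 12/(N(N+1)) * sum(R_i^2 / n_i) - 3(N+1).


Step 1: Combine all N = 13 observations and assign midranks.
sorted (value, group, rank): (9,G1,1), (10,G2,2), (11,G2,3.5), (11,G3,3.5), (12,G1,5), (13,G2,6), (16,G3,7), (20,G2,8.5), (20,G3,8.5), (23,G1,10.5), (23,G2,10.5), (24,G1,12), (27,G3,13)
Step 2: Sum ranks within each group.
R_1 = 28.5 (n_1 = 4)
R_2 = 30.5 (n_2 = 5)
R_3 = 32 (n_3 = 4)
Step 3: H = 12/(N(N+1)) * sum(R_i^2/n_i) - 3(N+1)
     = 12/(13*14) * (28.5^2/4 + 30.5^2/5 + 32^2/4) - 3*14
     = 0.065934 * 645.112 - 42
     = 0.534890.
Step 4: Ties present; correction factor C = 1 - 18/(13^3 - 13) = 0.991758. Corrected H = 0.534890 / 0.991758 = 0.539335.
Step 5: Under H0, H ~ chi^2(2); p-value = 0.763633.
Step 6: alpha = 0.1. fail to reject H0.

H = 0.5393, df = 2, p = 0.763633, fail to reject H0.


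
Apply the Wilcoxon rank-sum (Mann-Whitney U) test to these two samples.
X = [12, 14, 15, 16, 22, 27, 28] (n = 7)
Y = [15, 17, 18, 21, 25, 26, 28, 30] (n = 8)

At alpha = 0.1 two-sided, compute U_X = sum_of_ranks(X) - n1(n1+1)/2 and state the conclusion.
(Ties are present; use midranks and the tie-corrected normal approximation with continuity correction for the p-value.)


Step 1: Combine and sort all 15 observations; assign midranks.
sorted (value, group): (12,X), (14,X), (15,X), (15,Y), (16,X), (17,Y), (18,Y), (21,Y), (22,X), (25,Y), (26,Y), (27,X), (28,X), (28,Y), (30,Y)
ranks: 12->1, 14->2, 15->3.5, 15->3.5, 16->5, 17->6, 18->7, 21->8, 22->9, 25->10, 26->11, 27->12, 28->13.5, 28->13.5, 30->15
Step 2: Rank sum for X: R1 = 1 + 2 + 3.5 + 5 + 9 + 12 + 13.5 = 46.
Step 3: U_X = R1 - n1(n1+1)/2 = 46 - 7*8/2 = 46 - 28 = 18.
       U_Y = n1*n2 - U_X = 56 - 18 = 38.
Step 4: Ties are present, so use the tie-corrected normal approximation (with continuity correction) for the p-value.
Step 5: p-value = 0.270731; compare to alpha = 0.1. fail to reject H0.

U_X = 18, p = 0.270731, fail to reject H0 at alpha = 0.1.


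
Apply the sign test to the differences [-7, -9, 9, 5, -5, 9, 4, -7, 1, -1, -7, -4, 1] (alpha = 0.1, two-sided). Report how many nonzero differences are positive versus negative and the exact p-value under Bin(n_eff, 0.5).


Step 1: Discard zero differences. Original n = 13; n_eff = number of nonzero differences = 13.
Nonzero differences (with sign): -7, -9, +9, +5, -5, +9, +4, -7, +1, -1, -7, -4, +1
Step 2: Count signs: positive = 6, negative = 7.
Step 3: Under H0: P(positive) = 0.5, so the number of positives S ~ Bin(13, 0.5).
Step 4: Two-sided exact p-value = sum of Bin(13,0.5) probabilities at or below the observed probability = 1.000000.
Step 5: alpha = 0.1. fail to reject H0.

n_eff = 13, pos = 6, neg = 7, p = 1.000000, fail to reject H0.


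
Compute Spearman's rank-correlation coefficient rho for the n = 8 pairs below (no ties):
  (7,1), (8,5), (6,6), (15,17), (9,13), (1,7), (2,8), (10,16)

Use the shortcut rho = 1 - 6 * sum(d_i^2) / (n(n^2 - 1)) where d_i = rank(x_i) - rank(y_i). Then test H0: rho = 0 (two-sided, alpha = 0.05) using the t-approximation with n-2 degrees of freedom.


Step 1: Rank x and y separately (midranks; no ties here).
rank(x): 7->4, 8->5, 6->3, 15->8, 9->6, 1->1, 2->2, 10->7
rank(y): 1->1, 5->2, 6->3, 17->8, 13->6, 7->4, 8->5, 16->7
Step 2: d_i = R_x(i) - R_y(i); compute d_i^2.
  (4-1)^2=9, (5-2)^2=9, (3-3)^2=0, (8-8)^2=0, (6-6)^2=0, (1-4)^2=9, (2-5)^2=9, (7-7)^2=0
sum(d^2) = 36.
Step 3: rho = 1 - 6*36 / (8*(8^2 - 1)) = 1 - 216/504 = 0.571429.
Step 4: Under H0, t = rho * sqrt((n-2)/(1-rho^2)) = 1.7056 ~ t(6).
Step 5: Two-sided p-value from the t-distribution with 6 df = 0.138960.
Step 6: alpha = 0.05. fail to reject H0.

rho = 0.5714, p = 0.138960, fail to reject H0 at alpha = 0.05.


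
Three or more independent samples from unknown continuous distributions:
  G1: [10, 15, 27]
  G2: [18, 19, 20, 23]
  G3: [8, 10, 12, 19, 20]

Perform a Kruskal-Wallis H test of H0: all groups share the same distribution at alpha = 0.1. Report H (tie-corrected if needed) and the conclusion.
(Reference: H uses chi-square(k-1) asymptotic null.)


Step 1: Combine all N = 12 observations and assign midranks.
sorted (value, group, rank): (8,G3,1), (10,G1,2.5), (10,G3,2.5), (12,G3,4), (15,G1,5), (18,G2,6), (19,G2,7.5), (19,G3,7.5), (20,G2,9.5), (20,G3,9.5), (23,G2,11), (27,G1,12)
Step 2: Sum ranks within each group.
R_1 = 19.5 (n_1 = 3)
R_2 = 34 (n_2 = 4)
R_3 = 24.5 (n_3 = 5)
Step 3: H = 12/(N(N+1)) * sum(R_i^2/n_i) - 3(N+1)
     = 12/(12*13) * (19.5^2/3 + 34^2/4 + 24.5^2/5) - 3*13
     = 0.076923 * 535.8 - 39
     = 2.215385.
Step 4: Ties present; correction factor C = 1 - 18/(12^3 - 12) = 0.989510. Corrected H = 2.215385 / 0.989510 = 2.238869.
Step 5: Under H0, H ~ chi^2(2); p-value = 0.326464.
Step 6: alpha = 0.1. fail to reject H0.

H = 2.2389, df = 2, p = 0.326464, fail to reject H0.


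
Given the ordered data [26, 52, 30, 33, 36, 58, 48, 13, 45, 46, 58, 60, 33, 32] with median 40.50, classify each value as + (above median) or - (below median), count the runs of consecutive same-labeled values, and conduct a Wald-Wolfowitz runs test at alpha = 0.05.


Step 1: Compute median = 40.50; label A = above, B = below.
Labels in order: BABBBAABAAAABB  (n_A = 7, n_B = 7)
Step 2: Count runs R = 7.
Step 3: Under H0 (random ordering), E[R] = 2*n_A*n_B/(n_A+n_B) + 1 = 2*7*7/14 + 1 = 8.0000.
        Var[R] = 2*n_A*n_B*(2*n_A*n_B - n_A - n_B) / ((n_A+n_B)^2 * (n_A+n_B-1)) = 8232/2548 = 3.2308.
        SD[R] = 1.7974.
Step 4: Continuity-corrected z = (R + 0.5 - E[R]) / SD[R] = (7 + 0.5 - 8.0000) / 1.7974 = -0.2782.
Step 5: Two-sided p-value via normal approximation = 2*(1 - Phi(|z|)) = 0.780879.
Step 6: alpha = 0.05. fail to reject H0.

R = 7, z = -0.2782, p = 0.780879, fail to reject H0.


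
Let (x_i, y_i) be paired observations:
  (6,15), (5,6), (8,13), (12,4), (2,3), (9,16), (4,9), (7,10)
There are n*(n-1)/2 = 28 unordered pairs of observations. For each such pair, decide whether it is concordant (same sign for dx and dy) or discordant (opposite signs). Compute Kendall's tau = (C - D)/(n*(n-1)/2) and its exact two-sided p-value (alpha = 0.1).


Step 1: Enumerate the 28 unordered pairs (i,j) with i<j and classify each by sign(x_j-x_i) * sign(y_j-y_i).
  (1,2):dx=-1,dy=-9->C; (1,3):dx=+2,dy=-2->D; (1,4):dx=+6,dy=-11->D; (1,5):dx=-4,dy=-12->C
  (1,6):dx=+3,dy=+1->C; (1,7):dx=-2,dy=-6->C; (1,8):dx=+1,dy=-5->D; (2,3):dx=+3,dy=+7->C
  (2,4):dx=+7,dy=-2->D; (2,5):dx=-3,dy=-3->C; (2,6):dx=+4,dy=+10->C; (2,7):dx=-1,dy=+3->D
  (2,8):dx=+2,dy=+4->C; (3,4):dx=+4,dy=-9->D; (3,5):dx=-6,dy=-10->C; (3,6):dx=+1,dy=+3->C
  (3,7):dx=-4,dy=-4->C; (3,8):dx=-1,dy=-3->C; (4,5):dx=-10,dy=-1->C; (4,6):dx=-3,dy=+12->D
  (4,7):dx=-8,dy=+5->D; (4,8):dx=-5,dy=+6->D; (5,6):dx=+7,dy=+13->C; (5,7):dx=+2,dy=+6->C
  (5,8):dx=+5,dy=+7->C; (6,7):dx=-5,dy=-7->C; (6,8):dx=-2,dy=-6->C; (7,8):dx=+3,dy=+1->C
Step 2: C = 19, D = 9, total pairs = 28.
Step 3: tau = (C - D)/(n(n-1)/2) = (19 - 9)/28 = 0.357143.
Step 4: Exact two-sided p-value (enumerate n! = 40320 permutations of y under H0): p = 0.275099.
Step 5: alpha = 0.1. fail to reject H0.

tau_b = 0.3571 (C=19, D=9), p = 0.275099, fail to reject H0.


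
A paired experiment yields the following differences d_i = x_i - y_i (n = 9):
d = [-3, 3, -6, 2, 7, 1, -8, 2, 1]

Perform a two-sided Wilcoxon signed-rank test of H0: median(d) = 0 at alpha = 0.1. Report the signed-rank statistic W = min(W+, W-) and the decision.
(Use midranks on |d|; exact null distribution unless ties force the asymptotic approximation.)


Step 1: Drop any zero differences (none here) and take |d_i|.
|d| = [3, 3, 6, 2, 7, 1, 8, 2, 1]
Step 2: Midrank |d_i| (ties get averaged ranks).
ranks: |3|->5.5, |3|->5.5, |6|->7, |2|->3.5, |7|->8, |1|->1.5, |8|->9, |2|->3.5, |1|->1.5
Step 3: Attach original signs; sum ranks with positive sign and with negative sign.
W+ = 5.5 + 3.5 + 8 + 1.5 + 3.5 + 1.5 = 23.5
W- = 5.5 + 7 + 9 = 21.5
(Check: W+ + W- = 45 should equal n(n+1)/2 = 45.)
Step 4: Test statistic W = min(W+, W-) = 21.5.
Step 5: Ties in |d|, so use the tie-corrected normal approximation.
        E[W] = n(n+1)/4 = 9*10/4 = 22.5.
        Tie groups: |d|=1 (t=2), |d|=2 (t=2), |d|=3 (t=2); sum(t^3 - t) = 18.
        Var[W] = n(n+1)(2n+1)/24 - sum(t^3-t)/48 = 1710/24 - 18/48 = 70.875.
        z = (W - E[W]) / sqrt(Var[W]) = (21.5 - 22.5) / 8.4187 = -0.1188.
        Two-sided p = 2*Phi(z) = 0.905447.
Step 6: alpha = 0.1. fail to reject H0.

W+ = 23.5, W- = 21.5, W = min = 21.5, p = 0.905447, fail to reject H0.


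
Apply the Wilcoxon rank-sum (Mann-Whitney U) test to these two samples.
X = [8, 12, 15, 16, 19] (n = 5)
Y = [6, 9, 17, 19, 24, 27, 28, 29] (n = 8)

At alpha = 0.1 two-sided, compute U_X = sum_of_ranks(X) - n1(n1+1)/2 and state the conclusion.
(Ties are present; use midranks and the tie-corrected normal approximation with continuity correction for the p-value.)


Step 1: Combine and sort all 13 observations; assign midranks.
sorted (value, group): (6,Y), (8,X), (9,Y), (12,X), (15,X), (16,X), (17,Y), (19,X), (19,Y), (24,Y), (27,Y), (28,Y), (29,Y)
ranks: 6->1, 8->2, 9->3, 12->4, 15->5, 16->6, 17->7, 19->8.5, 19->8.5, 24->10, 27->11, 28->12, 29->13
Step 2: Rank sum for X: R1 = 2 + 4 + 5 + 6 + 8.5 = 25.5.
Step 3: U_X = R1 - n1(n1+1)/2 = 25.5 - 5*6/2 = 25.5 - 15 = 10.5.
       U_Y = n1*n2 - U_X = 40 - 10.5 = 29.5.
Step 4: Ties are present, so use the tie-corrected normal approximation (with continuity correction) for the p-value.
Step 5: p-value = 0.187076; compare to alpha = 0.1. fail to reject H0.

U_X = 10.5, p = 0.187076, fail to reject H0 at alpha = 0.1.


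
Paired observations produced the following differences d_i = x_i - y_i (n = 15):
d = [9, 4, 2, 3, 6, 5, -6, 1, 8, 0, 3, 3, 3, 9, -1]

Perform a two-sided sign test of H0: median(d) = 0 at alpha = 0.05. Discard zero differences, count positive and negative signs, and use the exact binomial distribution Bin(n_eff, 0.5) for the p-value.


Step 1: Discard zero differences. Original n = 15; n_eff = number of nonzero differences = 14.
Nonzero differences (with sign): +9, +4, +2, +3, +6, +5, -6, +1, +8, +3, +3, +3, +9, -1
Step 2: Count signs: positive = 12, negative = 2.
Step 3: Under H0: P(positive) = 0.5, so the number of positives S ~ Bin(14, 0.5).
Step 4: Two-sided exact p-value = sum of Bin(14,0.5) probabilities at or below the observed probability = 0.012939.
Step 5: alpha = 0.05. reject H0.

n_eff = 14, pos = 12, neg = 2, p = 0.012939, reject H0.


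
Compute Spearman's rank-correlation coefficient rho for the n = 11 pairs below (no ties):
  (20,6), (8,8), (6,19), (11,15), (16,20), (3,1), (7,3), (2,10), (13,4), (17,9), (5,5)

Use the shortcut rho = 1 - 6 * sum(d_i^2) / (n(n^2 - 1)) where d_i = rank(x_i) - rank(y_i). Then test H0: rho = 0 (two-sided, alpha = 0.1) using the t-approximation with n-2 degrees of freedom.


Step 1: Rank x and y separately (midranks; no ties here).
rank(x): 20->11, 8->6, 6->4, 11->7, 16->9, 3->2, 7->5, 2->1, 13->8, 17->10, 5->3
rank(y): 6->5, 8->6, 19->10, 15->9, 20->11, 1->1, 3->2, 10->8, 4->3, 9->7, 5->4
Step 2: d_i = R_x(i) - R_y(i); compute d_i^2.
  (11-5)^2=36, (6-6)^2=0, (4-10)^2=36, (7-9)^2=4, (9-11)^2=4, (2-1)^2=1, (5-2)^2=9, (1-8)^2=49, (8-3)^2=25, (10-7)^2=9, (3-4)^2=1
sum(d^2) = 174.
Step 3: rho = 1 - 6*174 / (11*(11^2 - 1)) = 1 - 1044/1320 = 0.209091.
Step 4: Under H0, t = rho * sqrt((n-2)/(1-rho^2)) = 0.6415 ~ t(9).
Step 5: Two-sided p-value from the t-distribution with 9 df = 0.537221.
Step 6: alpha = 0.1. fail to reject H0.

rho = 0.2091, p = 0.537221, fail to reject H0 at alpha = 0.1.


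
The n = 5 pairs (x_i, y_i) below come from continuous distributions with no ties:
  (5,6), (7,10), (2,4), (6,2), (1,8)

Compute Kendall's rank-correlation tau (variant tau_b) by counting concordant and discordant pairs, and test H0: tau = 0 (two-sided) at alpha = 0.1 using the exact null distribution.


Step 1: Enumerate the 10 unordered pairs (i,j) with i<j and classify each by sign(x_j-x_i) * sign(y_j-y_i).
  (1,2):dx=+2,dy=+4->C; (1,3):dx=-3,dy=-2->C; (1,4):dx=+1,dy=-4->D; (1,5):dx=-4,dy=+2->D
  (2,3):dx=-5,dy=-6->C; (2,4):dx=-1,dy=-8->C; (2,5):dx=-6,dy=-2->C; (3,4):dx=+4,dy=-2->D
  (3,5):dx=-1,dy=+4->D; (4,5):dx=-5,dy=+6->D
Step 2: C = 5, D = 5, total pairs = 10.
Step 3: tau = (C - D)/(n(n-1)/2) = (5 - 5)/10 = 0.000000.
Step 4: Exact two-sided p-value (enumerate n! = 120 permutations of y under H0): p = 1.000000.
Step 5: alpha = 0.1. fail to reject H0.

tau_b = 0.0000 (C=5, D=5), p = 1.000000, fail to reject H0.


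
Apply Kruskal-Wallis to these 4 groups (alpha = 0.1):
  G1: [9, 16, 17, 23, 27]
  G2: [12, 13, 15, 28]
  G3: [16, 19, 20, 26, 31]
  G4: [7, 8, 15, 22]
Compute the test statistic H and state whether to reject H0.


Step 1: Combine all N = 18 observations and assign midranks.
sorted (value, group, rank): (7,G4,1), (8,G4,2), (9,G1,3), (12,G2,4), (13,G2,5), (15,G2,6.5), (15,G4,6.5), (16,G1,8.5), (16,G3,8.5), (17,G1,10), (19,G3,11), (20,G3,12), (22,G4,13), (23,G1,14), (26,G3,15), (27,G1,16), (28,G2,17), (31,G3,18)
Step 2: Sum ranks within each group.
R_1 = 51.5 (n_1 = 5)
R_2 = 32.5 (n_2 = 4)
R_3 = 64.5 (n_3 = 5)
R_4 = 22.5 (n_4 = 4)
Step 3: H = 12/(N(N+1)) * sum(R_i^2/n_i) - 3(N+1)
     = 12/(18*19) * (51.5^2/5 + 32.5^2/4 + 64.5^2/5 + 22.5^2/4) - 3*19
     = 0.035088 * 1753.12 - 57
     = 4.513158.
Step 4: Ties present; correction factor C = 1 - 12/(18^3 - 18) = 0.997936. Corrected H = 4.513158 / 0.997936 = 4.522492.
Step 5: Under H0, H ~ chi^2(3); p-value = 0.210293.
Step 6: alpha = 0.1. fail to reject H0.

H = 4.5225, df = 3, p = 0.210293, fail to reject H0.


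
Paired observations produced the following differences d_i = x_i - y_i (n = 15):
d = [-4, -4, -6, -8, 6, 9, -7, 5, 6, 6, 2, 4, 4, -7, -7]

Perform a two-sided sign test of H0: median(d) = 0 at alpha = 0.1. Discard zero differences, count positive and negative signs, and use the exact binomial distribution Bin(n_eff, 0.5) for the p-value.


Step 1: Discard zero differences. Original n = 15; n_eff = number of nonzero differences = 15.
Nonzero differences (with sign): -4, -4, -6, -8, +6, +9, -7, +5, +6, +6, +2, +4, +4, -7, -7
Step 2: Count signs: positive = 8, negative = 7.
Step 3: Under H0: P(positive) = 0.5, so the number of positives S ~ Bin(15, 0.5).
Step 4: Two-sided exact p-value = sum of Bin(15,0.5) probabilities at or below the observed probability = 1.000000.
Step 5: alpha = 0.1. fail to reject H0.

n_eff = 15, pos = 8, neg = 7, p = 1.000000, fail to reject H0.


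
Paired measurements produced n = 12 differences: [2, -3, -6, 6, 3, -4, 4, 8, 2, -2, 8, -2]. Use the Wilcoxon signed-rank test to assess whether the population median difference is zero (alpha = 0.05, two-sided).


Step 1: Drop any zero differences (none here) and take |d_i|.
|d| = [2, 3, 6, 6, 3, 4, 4, 8, 2, 2, 8, 2]
Step 2: Midrank |d_i| (ties get averaged ranks).
ranks: |2|->2.5, |3|->5.5, |6|->9.5, |6|->9.5, |3|->5.5, |4|->7.5, |4|->7.5, |8|->11.5, |2|->2.5, |2|->2.5, |8|->11.5, |2|->2.5
Step 3: Attach original signs; sum ranks with positive sign and with negative sign.
W+ = 2.5 + 9.5 + 5.5 + 7.5 + 11.5 + 2.5 + 11.5 = 50.5
W- = 5.5 + 9.5 + 7.5 + 2.5 + 2.5 = 27.5
(Check: W+ + W- = 78 should equal n(n+1)/2 = 78.)
Step 4: Test statistic W = min(W+, W-) = 27.5.
Step 5: Ties in |d|, so use the tie-corrected normal approximation.
        E[W] = n(n+1)/4 = 12*13/4 = 39.
        Tie groups: |d|=2 (t=4), |d|=3 (t=2), |d|=4 (t=2), |d|=6 (t=2), |d|=8 (t=2); sum(t^3 - t) = 84.
        Var[W] = n(n+1)(2n+1)/24 - sum(t^3-t)/48 = 3900/24 - 84/48 = 160.75.
        z = (W - E[W]) / sqrt(Var[W]) = (27.5 - 39) / 12.6787 = -0.9070.
        Two-sided p = 2*Phi(z) = 0.364390.
Step 6: alpha = 0.05. fail to reject H0.

W+ = 50.5, W- = 27.5, W = min = 27.5, p = 0.364390, fail to reject H0.


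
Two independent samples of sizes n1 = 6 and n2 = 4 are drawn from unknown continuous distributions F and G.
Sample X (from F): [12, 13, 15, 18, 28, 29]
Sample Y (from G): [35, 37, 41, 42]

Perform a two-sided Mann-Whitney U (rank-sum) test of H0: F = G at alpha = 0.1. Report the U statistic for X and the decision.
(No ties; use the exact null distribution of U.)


Step 1: Combine and sort all 10 observations; assign midranks.
sorted (value, group): (12,X), (13,X), (15,X), (18,X), (28,X), (29,X), (35,Y), (37,Y), (41,Y), (42,Y)
ranks: 12->1, 13->2, 15->3, 18->4, 28->5, 29->6, 35->7, 37->8, 41->9, 42->10
Step 2: Rank sum for X: R1 = 1 + 2 + 3 + 4 + 5 + 6 = 21.
Step 3: U_X = R1 - n1(n1+1)/2 = 21 - 6*7/2 = 21 - 21 = 0.
       U_Y = n1*n2 - U_X = 24 - 0 = 24.
Step 4: No ties, so the exact null distribution of U (based on enumerating the C(10,6) = 210 equally likely rank assignments) gives the two-sided p-value.
Step 5: p-value = 0.009524; compare to alpha = 0.1. reject H0.

U_X = 0, p = 0.009524, reject H0 at alpha = 0.1.


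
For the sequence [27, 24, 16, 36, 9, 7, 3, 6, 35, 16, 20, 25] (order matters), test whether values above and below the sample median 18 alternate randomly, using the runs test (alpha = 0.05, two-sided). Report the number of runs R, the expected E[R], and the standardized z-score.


Step 1: Compute median = 18; label A = above, B = below.
Labels in order: AABABBBBABAA  (n_A = 6, n_B = 6)
Step 2: Count runs R = 7.
Step 3: Under H0 (random ordering), E[R] = 2*n_A*n_B/(n_A+n_B) + 1 = 2*6*6/12 + 1 = 7.0000.
        Var[R] = 2*n_A*n_B*(2*n_A*n_B - n_A - n_B) / ((n_A+n_B)^2 * (n_A+n_B-1)) = 4320/1584 = 2.7273.
        SD[R] = 1.6514.
Step 4: R = E[R], so z = 0 with no continuity correction.
Step 5: Two-sided p-value via normal approximation = 2*(1 - Phi(|z|)) = 1.000000.
Step 6: alpha = 0.05. fail to reject H0.

R = 7, z = 0.0000, p = 1.000000, fail to reject H0.


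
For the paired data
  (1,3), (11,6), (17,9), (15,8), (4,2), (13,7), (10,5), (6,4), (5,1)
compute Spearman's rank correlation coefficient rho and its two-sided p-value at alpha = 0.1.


Step 1: Rank x and y separately (midranks; no ties here).
rank(x): 1->1, 11->6, 17->9, 15->8, 4->2, 13->7, 10->5, 6->4, 5->3
rank(y): 3->3, 6->6, 9->9, 8->8, 2->2, 7->7, 5->5, 4->4, 1->1
Step 2: d_i = R_x(i) - R_y(i); compute d_i^2.
  (1-3)^2=4, (6-6)^2=0, (9-9)^2=0, (8-8)^2=0, (2-2)^2=0, (7-7)^2=0, (5-5)^2=0, (4-4)^2=0, (3-1)^2=4
sum(d^2) = 8.
Step 3: rho = 1 - 6*8 / (9*(9^2 - 1)) = 1 - 48/720 = 0.933333.
Step 4: Under H0, t = rho * sqrt((n-2)/(1-rho^2)) = 6.8783 ~ t(7).
Step 5: Two-sided p-value from the t-distribution with 7 df = 0.000236.
Step 6: alpha = 0.1. reject H0.

rho = 0.9333, p = 0.000236, reject H0 at alpha = 0.1.


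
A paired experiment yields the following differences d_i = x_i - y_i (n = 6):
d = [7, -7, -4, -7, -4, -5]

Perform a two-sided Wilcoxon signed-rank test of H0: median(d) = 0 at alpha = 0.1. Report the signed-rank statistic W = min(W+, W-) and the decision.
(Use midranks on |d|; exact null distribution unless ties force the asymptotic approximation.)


Step 1: Drop any zero differences (none here) and take |d_i|.
|d| = [7, 7, 4, 7, 4, 5]
Step 2: Midrank |d_i| (ties get averaged ranks).
ranks: |7|->5, |7|->5, |4|->1.5, |7|->5, |4|->1.5, |5|->3
Step 3: Attach original signs; sum ranks with positive sign and with negative sign.
W+ = 5 = 5
W- = 5 + 1.5 + 5 + 1.5 + 3 = 16
(Check: W+ + W- = 21 should equal n(n+1)/2 = 21.)
Step 4: Test statistic W = min(W+, W-) = 5.
Step 5: Ties in |d|, so use the tie-corrected normal approximation.
        E[W] = n(n+1)/4 = 6*7/4 = 10.5.
        Tie groups: |d|=4 (t=2), |d|=7 (t=3); sum(t^3 - t) = 30.
        Var[W] = n(n+1)(2n+1)/24 - sum(t^3-t)/48 = 546/24 - 30/48 = 22.125.
        z = (W - E[W]) / sqrt(Var[W]) = (5 - 10.5) / 4.7037 = -1.1693.
        Two-sided p = 2*Phi(z) = 0.242288.
Step 6: alpha = 0.1. fail to reject H0.

W+ = 5, W- = 16, W = min = 5, p = 0.242288, fail to reject H0.


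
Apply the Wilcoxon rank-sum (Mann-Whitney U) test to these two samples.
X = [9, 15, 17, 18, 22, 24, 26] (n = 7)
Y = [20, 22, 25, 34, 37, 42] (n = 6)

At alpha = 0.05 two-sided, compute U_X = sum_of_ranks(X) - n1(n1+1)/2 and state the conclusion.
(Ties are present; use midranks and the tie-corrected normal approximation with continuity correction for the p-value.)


Step 1: Combine and sort all 13 observations; assign midranks.
sorted (value, group): (9,X), (15,X), (17,X), (18,X), (20,Y), (22,X), (22,Y), (24,X), (25,Y), (26,X), (34,Y), (37,Y), (42,Y)
ranks: 9->1, 15->2, 17->3, 18->4, 20->5, 22->6.5, 22->6.5, 24->8, 25->9, 26->10, 34->11, 37->12, 42->13
Step 2: Rank sum for X: R1 = 1 + 2 + 3 + 4 + 6.5 + 8 + 10 = 34.5.
Step 3: U_X = R1 - n1(n1+1)/2 = 34.5 - 7*8/2 = 34.5 - 28 = 6.5.
       U_Y = n1*n2 - U_X = 42 - 6.5 = 35.5.
Step 4: Ties are present, so use the tie-corrected normal approximation (with continuity correction) for the p-value.
Step 5: p-value = 0.045204; compare to alpha = 0.05. reject H0.

U_X = 6.5, p = 0.045204, reject H0 at alpha = 0.05.


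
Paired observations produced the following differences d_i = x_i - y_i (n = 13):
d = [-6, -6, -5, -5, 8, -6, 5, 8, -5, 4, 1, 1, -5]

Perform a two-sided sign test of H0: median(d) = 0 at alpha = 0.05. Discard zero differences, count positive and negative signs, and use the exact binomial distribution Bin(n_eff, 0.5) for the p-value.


Step 1: Discard zero differences. Original n = 13; n_eff = number of nonzero differences = 13.
Nonzero differences (with sign): -6, -6, -5, -5, +8, -6, +5, +8, -5, +4, +1, +1, -5
Step 2: Count signs: positive = 6, negative = 7.
Step 3: Under H0: P(positive) = 0.5, so the number of positives S ~ Bin(13, 0.5).
Step 4: Two-sided exact p-value = sum of Bin(13,0.5) probabilities at or below the observed probability = 1.000000.
Step 5: alpha = 0.05. fail to reject H0.

n_eff = 13, pos = 6, neg = 7, p = 1.000000, fail to reject H0.


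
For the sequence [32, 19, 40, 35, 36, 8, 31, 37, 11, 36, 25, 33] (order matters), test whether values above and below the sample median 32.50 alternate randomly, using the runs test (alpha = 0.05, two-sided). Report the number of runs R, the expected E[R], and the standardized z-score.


Step 1: Compute median = 32.50; label A = above, B = below.
Labels in order: BBAAABBABABA  (n_A = 6, n_B = 6)
Step 2: Count runs R = 8.
Step 3: Under H0 (random ordering), E[R] = 2*n_A*n_B/(n_A+n_B) + 1 = 2*6*6/12 + 1 = 7.0000.
        Var[R] = 2*n_A*n_B*(2*n_A*n_B - n_A - n_B) / ((n_A+n_B)^2 * (n_A+n_B-1)) = 4320/1584 = 2.7273.
        SD[R] = 1.6514.
Step 4: Continuity-corrected z = (R - 0.5 - E[R]) / SD[R] = (8 - 0.5 - 7.0000) / 1.6514 = 0.3028.
Step 5: Two-sided p-value via normal approximation = 2*(1 - Phi(|z|)) = 0.762069.
Step 6: alpha = 0.05. fail to reject H0.

R = 8, z = 0.3028, p = 0.762069, fail to reject H0.


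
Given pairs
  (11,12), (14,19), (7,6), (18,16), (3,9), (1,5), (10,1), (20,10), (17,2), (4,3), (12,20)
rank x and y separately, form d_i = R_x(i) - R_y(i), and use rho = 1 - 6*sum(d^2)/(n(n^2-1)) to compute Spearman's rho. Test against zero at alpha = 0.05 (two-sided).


Step 1: Rank x and y separately (midranks; no ties here).
rank(x): 11->6, 14->8, 7->4, 18->10, 3->2, 1->1, 10->5, 20->11, 17->9, 4->3, 12->7
rank(y): 12->8, 19->10, 6->5, 16->9, 9->6, 5->4, 1->1, 10->7, 2->2, 3->3, 20->11
Step 2: d_i = R_x(i) - R_y(i); compute d_i^2.
  (6-8)^2=4, (8-10)^2=4, (4-5)^2=1, (10-9)^2=1, (2-6)^2=16, (1-4)^2=9, (5-1)^2=16, (11-7)^2=16, (9-2)^2=49, (3-3)^2=0, (7-11)^2=16
sum(d^2) = 132.
Step 3: rho = 1 - 6*132 / (11*(11^2 - 1)) = 1 - 792/1320 = 0.400000.
Step 4: Under H0, t = rho * sqrt((n-2)/(1-rho^2)) = 1.3093 ~ t(9).
Step 5: Two-sided p-value from the t-distribution with 9 df = 0.222868.
Step 6: alpha = 0.05. fail to reject H0.

rho = 0.4000, p = 0.222868, fail to reject H0 at alpha = 0.05.


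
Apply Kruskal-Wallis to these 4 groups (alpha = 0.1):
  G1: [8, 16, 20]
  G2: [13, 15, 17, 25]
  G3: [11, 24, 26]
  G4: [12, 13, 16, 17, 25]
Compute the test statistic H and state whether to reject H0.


Step 1: Combine all N = 15 observations and assign midranks.
sorted (value, group, rank): (8,G1,1), (11,G3,2), (12,G4,3), (13,G2,4.5), (13,G4,4.5), (15,G2,6), (16,G1,7.5), (16,G4,7.5), (17,G2,9.5), (17,G4,9.5), (20,G1,11), (24,G3,12), (25,G2,13.5), (25,G4,13.5), (26,G3,15)
Step 2: Sum ranks within each group.
R_1 = 19.5 (n_1 = 3)
R_2 = 33.5 (n_2 = 4)
R_3 = 29 (n_3 = 3)
R_4 = 38 (n_4 = 5)
Step 3: H = 12/(N(N+1)) * sum(R_i^2/n_i) - 3(N+1)
     = 12/(15*16) * (19.5^2/3 + 33.5^2/4 + 29^2/3 + 38^2/5) - 3*16
     = 0.050000 * 976.446 - 48
     = 0.822292.
Step 4: Ties present; correction factor C = 1 - 24/(15^3 - 15) = 0.992857. Corrected H = 0.822292 / 0.992857 = 0.828207.
Step 5: Under H0, H ~ chi^2(3); p-value = 0.842709.
Step 6: alpha = 0.1. fail to reject H0.

H = 0.8282, df = 3, p = 0.842709, fail to reject H0.


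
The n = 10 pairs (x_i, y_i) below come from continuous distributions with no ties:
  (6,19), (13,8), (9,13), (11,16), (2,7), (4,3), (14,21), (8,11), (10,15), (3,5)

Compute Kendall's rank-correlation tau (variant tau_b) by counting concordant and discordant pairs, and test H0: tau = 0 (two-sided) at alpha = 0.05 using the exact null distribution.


Step 1: Enumerate the 45 unordered pairs (i,j) with i<j and classify each by sign(x_j-x_i) * sign(y_j-y_i).
  (1,2):dx=+7,dy=-11->D; (1,3):dx=+3,dy=-6->D; (1,4):dx=+5,dy=-3->D; (1,5):dx=-4,dy=-12->C
  (1,6):dx=-2,dy=-16->C; (1,7):dx=+8,dy=+2->C; (1,8):dx=+2,dy=-8->D; (1,9):dx=+4,dy=-4->D
  (1,10):dx=-3,dy=-14->C; (2,3):dx=-4,dy=+5->D; (2,4):dx=-2,dy=+8->D; (2,5):dx=-11,dy=-1->C
  (2,6):dx=-9,dy=-5->C; (2,7):dx=+1,dy=+13->C; (2,8):dx=-5,dy=+3->D; (2,9):dx=-3,dy=+7->D
  (2,10):dx=-10,dy=-3->C; (3,4):dx=+2,dy=+3->C; (3,5):dx=-7,dy=-6->C; (3,6):dx=-5,dy=-10->C
  (3,7):dx=+5,dy=+8->C; (3,8):dx=-1,dy=-2->C; (3,9):dx=+1,dy=+2->C; (3,10):dx=-6,dy=-8->C
  (4,5):dx=-9,dy=-9->C; (4,6):dx=-7,dy=-13->C; (4,7):dx=+3,dy=+5->C; (4,8):dx=-3,dy=-5->C
  (4,9):dx=-1,dy=-1->C; (4,10):dx=-8,dy=-11->C; (5,6):dx=+2,dy=-4->D; (5,7):dx=+12,dy=+14->C
  (5,8):dx=+6,dy=+4->C; (5,9):dx=+8,dy=+8->C; (5,10):dx=+1,dy=-2->D; (6,7):dx=+10,dy=+18->C
  (6,8):dx=+4,dy=+8->C; (6,9):dx=+6,dy=+12->C; (6,10):dx=-1,dy=+2->D; (7,8):dx=-6,dy=-10->C
  (7,9):dx=-4,dy=-6->C; (7,10):dx=-11,dy=-16->C; (8,9):dx=+2,dy=+4->C; (8,10):dx=-5,dy=-6->C
  (9,10):dx=-7,dy=-10->C
Step 2: C = 33, D = 12, total pairs = 45.
Step 3: tau = (C - D)/(n(n-1)/2) = (33 - 12)/45 = 0.466667.
Step 4: Exact two-sided p-value (enumerate n! = 3628800 permutations of y under H0): p = 0.072550.
Step 5: alpha = 0.05. fail to reject H0.

tau_b = 0.4667 (C=33, D=12), p = 0.072550, fail to reject H0.


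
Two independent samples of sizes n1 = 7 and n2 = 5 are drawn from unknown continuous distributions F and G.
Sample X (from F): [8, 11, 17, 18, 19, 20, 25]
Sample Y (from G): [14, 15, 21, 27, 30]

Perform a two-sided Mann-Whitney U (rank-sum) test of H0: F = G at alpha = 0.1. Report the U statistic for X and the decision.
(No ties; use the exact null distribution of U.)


Step 1: Combine and sort all 12 observations; assign midranks.
sorted (value, group): (8,X), (11,X), (14,Y), (15,Y), (17,X), (18,X), (19,X), (20,X), (21,Y), (25,X), (27,Y), (30,Y)
ranks: 8->1, 11->2, 14->3, 15->4, 17->5, 18->6, 19->7, 20->8, 21->9, 25->10, 27->11, 30->12
Step 2: Rank sum for X: R1 = 1 + 2 + 5 + 6 + 7 + 8 + 10 = 39.
Step 3: U_X = R1 - n1(n1+1)/2 = 39 - 7*8/2 = 39 - 28 = 11.
       U_Y = n1*n2 - U_X = 35 - 11 = 24.
Step 4: No ties, so the exact null distribution of U (based on enumerating the C(12,7) = 792 equally likely rank assignments) gives the two-sided p-value.
Step 5: p-value = 0.343434; compare to alpha = 0.1. fail to reject H0.

U_X = 11, p = 0.343434, fail to reject H0 at alpha = 0.1.


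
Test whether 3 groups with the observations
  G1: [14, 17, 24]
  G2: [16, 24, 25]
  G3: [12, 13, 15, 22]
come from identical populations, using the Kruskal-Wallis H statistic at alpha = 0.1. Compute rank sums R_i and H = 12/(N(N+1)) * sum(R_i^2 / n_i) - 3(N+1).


Step 1: Combine all N = 10 observations and assign midranks.
sorted (value, group, rank): (12,G3,1), (13,G3,2), (14,G1,3), (15,G3,4), (16,G2,5), (17,G1,6), (22,G3,7), (24,G1,8.5), (24,G2,8.5), (25,G2,10)
Step 2: Sum ranks within each group.
R_1 = 17.5 (n_1 = 3)
R_2 = 23.5 (n_2 = 3)
R_3 = 14 (n_3 = 4)
Step 3: H = 12/(N(N+1)) * sum(R_i^2/n_i) - 3(N+1)
     = 12/(10*11) * (17.5^2/3 + 23.5^2/3 + 14^2/4) - 3*11
     = 0.109091 * 335.167 - 33
     = 3.563636.
Step 4: Ties present; correction factor C = 1 - 6/(10^3 - 10) = 0.993939. Corrected H = 3.563636 / 0.993939 = 3.585366.
Step 5: Under H0, H ~ chi^2(2); p-value = 0.166513.
Step 6: alpha = 0.1. fail to reject H0.

H = 3.5854, df = 2, p = 0.166513, fail to reject H0.


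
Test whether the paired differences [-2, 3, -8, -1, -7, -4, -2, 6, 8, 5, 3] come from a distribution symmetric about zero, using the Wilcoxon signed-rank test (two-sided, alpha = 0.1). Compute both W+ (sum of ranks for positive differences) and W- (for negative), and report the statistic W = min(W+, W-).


Step 1: Drop any zero differences (none here) and take |d_i|.
|d| = [2, 3, 8, 1, 7, 4, 2, 6, 8, 5, 3]
Step 2: Midrank |d_i| (ties get averaged ranks).
ranks: |2|->2.5, |3|->4.5, |8|->10.5, |1|->1, |7|->9, |4|->6, |2|->2.5, |6|->8, |8|->10.5, |5|->7, |3|->4.5
Step 3: Attach original signs; sum ranks with positive sign and with negative sign.
W+ = 4.5 + 8 + 10.5 + 7 + 4.5 = 34.5
W- = 2.5 + 10.5 + 1 + 9 + 6 + 2.5 = 31.5
(Check: W+ + W- = 66 should equal n(n+1)/2 = 66.)
Step 4: Test statistic W = min(W+, W-) = 31.5.
Step 5: Ties in |d|, so use the tie-corrected normal approximation.
        E[W] = n(n+1)/4 = 11*12/4 = 33.
        Tie groups: |d|=2 (t=2), |d|=3 (t=2), |d|=8 (t=2); sum(t^3 - t) = 18.
        Var[W] = n(n+1)(2n+1)/24 - sum(t^3-t)/48 = 3036/24 - 18/48 = 126.125.
        z = (W - E[W]) / sqrt(Var[W]) = (31.5 - 33) / 11.2305 = -0.1336.
        Two-sided p = 2*Phi(z) = 0.893747.
Step 6: alpha = 0.1. fail to reject H0.

W+ = 34.5, W- = 31.5, W = min = 31.5, p = 0.893747, fail to reject H0.


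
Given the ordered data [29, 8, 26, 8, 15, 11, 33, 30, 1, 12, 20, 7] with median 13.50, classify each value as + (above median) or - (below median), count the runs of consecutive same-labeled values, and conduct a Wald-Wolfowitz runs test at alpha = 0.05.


Step 1: Compute median = 13.50; label A = above, B = below.
Labels in order: ABABABAABBAB  (n_A = 6, n_B = 6)
Step 2: Count runs R = 10.
Step 3: Under H0 (random ordering), E[R] = 2*n_A*n_B/(n_A+n_B) + 1 = 2*6*6/12 + 1 = 7.0000.
        Var[R] = 2*n_A*n_B*(2*n_A*n_B - n_A - n_B) / ((n_A+n_B)^2 * (n_A+n_B-1)) = 4320/1584 = 2.7273.
        SD[R] = 1.6514.
Step 4: Continuity-corrected z = (R - 0.5 - E[R]) / SD[R] = (10 - 0.5 - 7.0000) / 1.6514 = 1.5138.
Step 5: Two-sided p-value via normal approximation = 2*(1 - Phi(|z|)) = 0.130070.
Step 6: alpha = 0.05. fail to reject H0.

R = 10, z = 1.5138, p = 0.130070, fail to reject H0.


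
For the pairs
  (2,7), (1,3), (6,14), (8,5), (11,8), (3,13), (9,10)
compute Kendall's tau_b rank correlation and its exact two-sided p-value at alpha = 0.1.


Step 1: Enumerate the 21 unordered pairs (i,j) with i<j and classify each by sign(x_j-x_i) * sign(y_j-y_i).
  (1,2):dx=-1,dy=-4->C; (1,3):dx=+4,dy=+7->C; (1,4):dx=+6,dy=-2->D; (1,5):dx=+9,dy=+1->C
  (1,6):dx=+1,dy=+6->C; (1,7):dx=+7,dy=+3->C; (2,3):dx=+5,dy=+11->C; (2,4):dx=+7,dy=+2->C
  (2,5):dx=+10,dy=+5->C; (2,6):dx=+2,dy=+10->C; (2,7):dx=+8,dy=+7->C; (3,4):dx=+2,dy=-9->D
  (3,5):dx=+5,dy=-6->D; (3,6):dx=-3,dy=-1->C; (3,7):dx=+3,dy=-4->D; (4,5):dx=+3,dy=+3->C
  (4,6):dx=-5,dy=+8->D; (4,7):dx=+1,dy=+5->C; (5,6):dx=-8,dy=+5->D; (5,7):dx=-2,dy=+2->D
  (6,7):dx=+6,dy=-3->D
Step 2: C = 13, D = 8, total pairs = 21.
Step 3: tau = (C - D)/(n(n-1)/2) = (13 - 8)/21 = 0.238095.
Step 4: Exact two-sided p-value (enumerate n! = 5040 permutations of y under H0): p = 0.561905.
Step 5: alpha = 0.1. fail to reject H0.

tau_b = 0.2381 (C=13, D=8), p = 0.561905, fail to reject H0.


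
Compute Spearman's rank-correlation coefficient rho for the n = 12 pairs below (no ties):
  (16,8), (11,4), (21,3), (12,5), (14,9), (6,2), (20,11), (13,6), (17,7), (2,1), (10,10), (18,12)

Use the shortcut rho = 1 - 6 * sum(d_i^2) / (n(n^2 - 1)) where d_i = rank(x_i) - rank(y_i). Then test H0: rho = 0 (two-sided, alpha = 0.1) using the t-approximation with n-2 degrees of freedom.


Step 1: Rank x and y separately (midranks; no ties here).
rank(x): 16->8, 11->4, 21->12, 12->5, 14->7, 6->2, 20->11, 13->6, 17->9, 2->1, 10->3, 18->10
rank(y): 8->8, 4->4, 3->3, 5->5, 9->9, 2->2, 11->11, 6->6, 7->7, 1->1, 10->10, 12->12
Step 2: d_i = R_x(i) - R_y(i); compute d_i^2.
  (8-8)^2=0, (4-4)^2=0, (12-3)^2=81, (5-5)^2=0, (7-9)^2=4, (2-2)^2=0, (11-11)^2=0, (6-6)^2=0, (9-7)^2=4, (1-1)^2=0, (3-10)^2=49, (10-12)^2=4
sum(d^2) = 142.
Step 3: rho = 1 - 6*142 / (12*(12^2 - 1)) = 1 - 852/1716 = 0.503497.
Step 4: Under H0, t = rho * sqrt((n-2)/(1-rho^2)) = 1.8428 ~ t(10).
Step 5: Two-sided p-value from the t-distribution with 10 df = 0.095157.
Step 6: alpha = 0.1. reject H0.

rho = 0.5035, p = 0.095157, reject H0 at alpha = 0.1.


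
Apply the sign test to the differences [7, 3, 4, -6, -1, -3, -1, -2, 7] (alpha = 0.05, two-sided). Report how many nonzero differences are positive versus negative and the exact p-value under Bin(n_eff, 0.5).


Step 1: Discard zero differences. Original n = 9; n_eff = number of nonzero differences = 9.
Nonzero differences (with sign): +7, +3, +4, -6, -1, -3, -1, -2, +7
Step 2: Count signs: positive = 4, negative = 5.
Step 3: Under H0: P(positive) = 0.5, so the number of positives S ~ Bin(9, 0.5).
Step 4: Two-sided exact p-value = sum of Bin(9,0.5) probabilities at or below the observed probability = 1.000000.
Step 5: alpha = 0.05. fail to reject H0.

n_eff = 9, pos = 4, neg = 5, p = 1.000000, fail to reject H0.


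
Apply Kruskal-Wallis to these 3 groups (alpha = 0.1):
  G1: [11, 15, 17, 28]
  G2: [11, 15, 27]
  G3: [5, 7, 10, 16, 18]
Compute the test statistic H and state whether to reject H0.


Step 1: Combine all N = 12 observations and assign midranks.
sorted (value, group, rank): (5,G3,1), (7,G3,2), (10,G3,3), (11,G1,4.5), (11,G2,4.5), (15,G1,6.5), (15,G2,6.5), (16,G3,8), (17,G1,9), (18,G3,10), (27,G2,11), (28,G1,12)
Step 2: Sum ranks within each group.
R_1 = 32 (n_1 = 4)
R_2 = 22 (n_2 = 3)
R_3 = 24 (n_3 = 5)
Step 3: H = 12/(N(N+1)) * sum(R_i^2/n_i) - 3(N+1)
     = 12/(12*13) * (32^2/4 + 22^2/3 + 24^2/5) - 3*13
     = 0.076923 * 532.533 - 39
     = 1.964103.
Step 4: Ties present; correction factor C = 1 - 12/(12^3 - 12) = 0.993007. Corrected H = 1.964103 / 0.993007 = 1.977934.
Step 5: Under H0, H ~ chi^2(2); p-value = 0.371961.
Step 6: alpha = 0.1. fail to reject H0.

H = 1.9779, df = 2, p = 0.371961, fail to reject H0.


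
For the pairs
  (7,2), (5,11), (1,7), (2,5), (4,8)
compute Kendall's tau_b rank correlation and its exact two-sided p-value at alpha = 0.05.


Step 1: Enumerate the 10 unordered pairs (i,j) with i<j and classify each by sign(x_j-x_i) * sign(y_j-y_i).
  (1,2):dx=-2,dy=+9->D; (1,3):dx=-6,dy=+5->D; (1,4):dx=-5,dy=+3->D; (1,5):dx=-3,dy=+6->D
  (2,3):dx=-4,dy=-4->C; (2,4):dx=-3,dy=-6->C; (2,5):dx=-1,dy=-3->C; (3,4):dx=+1,dy=-2->D
  (3,5):dx=+3,dy=+1->C; (4,5):dx=+2,dy=+3->C
Step 2: C = 5, D = 5, total pairs = 10.
Step 3: tau = (C - D)/(n(n-1)/2) = (5 - 5)/10 = 0.000000.
Step 4: Exact two-sided p-value (enumerate n! = 120 permutations of y under H0): p = 1.000000.
Step 5: alpha = 0.05. fail to reject H0.

tau_b = 0.0000 (C=5, D=5), p = 1.000000, fail to reject H0.


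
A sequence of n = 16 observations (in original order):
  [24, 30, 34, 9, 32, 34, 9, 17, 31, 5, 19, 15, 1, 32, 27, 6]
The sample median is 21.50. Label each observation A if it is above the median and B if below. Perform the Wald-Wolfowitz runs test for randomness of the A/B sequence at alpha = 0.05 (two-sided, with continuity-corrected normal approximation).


Step 1: Compute median = 21.50; label A = above, B = below.
Labels in order: AAABAABBABBBBAAB  (n_A = 8, n_B = 8)
Step 2: Count runs R = 8.
Step 3: Under H0 (random ordering), E[R] = 2*n_A*n_B/(n_A+n_B) + 1 = 2*8*8/16 + 1 = 9.0000.
        Var[R] = 2*n_A*n_B*(2*n_A*n_B - n_A - n_B) / ((n_A+n_B)^2 * (n_A+n_B-1)) = 14336/3840 = 3.7333.
        SD[R] = 1.9322.
Step 4: Continuity-corrected z = (R + 0.5 - E[R]) / SD[R] = (8 + 0.5 - 9.0000) / 1.9322 = -0.2588.
Step 5: Two-sided p-value via normal approximation = 2*(1 - Phi(|z|)) = 0.795809.
Step 6: alpha = 0.05. fail to reject H0.

R = 8, z = -0.2588, p = 0.795809, fail to reject H0.


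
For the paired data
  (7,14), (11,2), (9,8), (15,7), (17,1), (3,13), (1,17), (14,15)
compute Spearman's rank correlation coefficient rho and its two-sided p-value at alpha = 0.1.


Step 1: Rank x and y separately (midranks; no ties here).
rank(x): 7->3, 11->5, 9->4, 15->7, 17->8, 3->2, 1->1, 14->6
rank(y): 14->6, 2->2, 8->4, 7->3, 1->1, 13->5, 17->8, 15->7
Step 2: d_i = R_x(i) - R_y(i); compute d_i^2.
  (3-6)^2=9, (5-2)^2=9, (4-4)^2=0, (7-3)^2=16, (8-1)^2=49, (2-5)^2=9, (1-8)^2=49, (6-7)^2=1
sum(d^2) = 142.
Step 3: rho = 1 - 6*142 / (8*(8^2 - 1)) = 1 - 852/504 = -0.690476.
Step 4: Under H0, t = rho * sqrt((n-2)/(1-rho^2)) = -2.3382 ~ t(6).
Step 5: Two-sided p-value from the t-distribution with 6 df = 0.057990.
Step 6: alpha = 0.1. reject H0.

rho = -0.6905, p = 0.057990, reject H0 at alpha = 0.1.


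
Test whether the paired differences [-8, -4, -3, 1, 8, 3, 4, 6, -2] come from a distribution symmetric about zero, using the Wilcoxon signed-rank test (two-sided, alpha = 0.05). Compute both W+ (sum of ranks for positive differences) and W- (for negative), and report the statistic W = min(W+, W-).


Step 1: Drop any zero differences (none here) and take |d_i|.
|d| = [8, 4, 3, 1, 8, 3, 4, 6, 2]
Step 2: Midrank |d_i| (ties get averaged ranks).
ranks: |8|->8.5, |4|->5.5, |3|->3.5, |1|->1, |8|->8.5, |3|->3.5, |4|->5.5, |6|->7, |2|->2
Step 3: Attach original signs; sum ranks with positive sign and with negative sign.
W+ = 1 + 8.5 + 3.5 + 5.5 + 7 = 25.5
W- = 8.5 + 5.5 + 3.5 + 2 = 19.5
(Check: W+ + W- = 45 should equal n(n+1)/2 = 45.)
Step 4: Test statistic W = min(W+, W-) = 19.5.
Step 5: Ties in |d|, so use the tie-corrected normal approximation.
        E[W] = n(n+1)/4 = 9*10/4 = 22.5.
        Tie groups: |d|=3 (t=2), |d|=4 (t=2), |d|=8 (t=2); sum(t^3 - t) = 18.
        Var[W] = n(n+1)(2n+1)/24 - sum(t^3-t)/48 = 1710/24 - 18/48 = 70.875.
        z = (W - E[W]) / sqrt(Var[W]) = (19.5 - 22.5) / 8.4187 = -0.3563.
        Two-sided p = 2*Phi(z) = 0.721580.
Step 6: alpha = 0.05. fail to reject H0.

W+ = 25.5, W- = 19.5, W = min = 19.5, p = 0.721580, fail to reject H0.


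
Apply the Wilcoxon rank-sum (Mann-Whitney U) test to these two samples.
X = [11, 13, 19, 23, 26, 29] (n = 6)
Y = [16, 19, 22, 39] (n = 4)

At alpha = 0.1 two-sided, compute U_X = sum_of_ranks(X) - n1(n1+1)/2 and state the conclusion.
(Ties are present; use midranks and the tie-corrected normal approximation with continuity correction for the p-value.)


Step 1: Combine and sort all 10 observations; assign midranks.
sorted (value, group): (11,X), (13,X), (16,Y), (19,X), (19,Y), (22,Y), (23,X), (26,X), (29,X), (39,Y)
ranks: 11->1, 13->2, 16->3, 19->4.5, 19->4.5, 22->6, 23->7, 26->8, 29->9, 39->10
Step 2: Rank sum for X: R1 = 1 + 2 + 4.5 + 7 + 8 + 9 = 31.5.
Step 3: U_X = R1 - n1(n1+1)/2 = 31.5 - 6*7/2 = 31.5 - 21 = 10.5.
       U_Y = n1*n2 - U_X = 24 - 10.5 = 13.5.
Step 4: Ties are present, so use the tie-corrected normal approximation (with continuity correction) for the p-value.
Step 5: p-value = 0.830664; compare to alpha = 0.1. fail to reject H0.

U_X = 10.5, p = 0.830664, fail to reject H0 at alpha = 0.1.
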